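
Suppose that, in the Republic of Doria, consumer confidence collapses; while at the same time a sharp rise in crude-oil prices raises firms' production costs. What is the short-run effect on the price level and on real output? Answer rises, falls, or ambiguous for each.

The first event is a negative demand shock: AD shifts left, which by itself pushes P down and Y down.
The second is an adverse supply shock: SRAS shifts left, which by itself pushes P up and Y down.
The two shocks push P in opposite directions, so the effect on P is ambiguous. Both shocks push Y down, so Y falls.

Price level: ambiguous; output: falls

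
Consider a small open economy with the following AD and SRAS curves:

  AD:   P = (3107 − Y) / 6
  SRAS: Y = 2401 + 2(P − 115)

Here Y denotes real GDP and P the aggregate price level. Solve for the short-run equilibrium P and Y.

P = 117, Y = 2405

Write SRAS as Y = 2401 + 2P − 230 = 2171 + 2P.
Rearrange AD to Y = 3107 − 6P.
Set AD = SRAS: 3107 − 6P = 2171 + 2P, so 936 = 8P and P = 117.
Then Y = 3107 − 6·117 = 2405.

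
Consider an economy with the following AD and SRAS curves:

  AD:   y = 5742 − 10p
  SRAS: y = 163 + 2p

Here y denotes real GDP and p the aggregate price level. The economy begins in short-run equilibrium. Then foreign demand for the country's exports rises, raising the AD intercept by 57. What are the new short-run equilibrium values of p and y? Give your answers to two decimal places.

This is a positive demand shock: AD shifts right.
New AD: y = 5799 − 10p.
Set AD = SRAS: 5799 − 10p = 163 + 2p, so 5636 = 12p and p = 469.67.
Substituting into AD, y = 1102.33.

p = 469.67, y = 1102.33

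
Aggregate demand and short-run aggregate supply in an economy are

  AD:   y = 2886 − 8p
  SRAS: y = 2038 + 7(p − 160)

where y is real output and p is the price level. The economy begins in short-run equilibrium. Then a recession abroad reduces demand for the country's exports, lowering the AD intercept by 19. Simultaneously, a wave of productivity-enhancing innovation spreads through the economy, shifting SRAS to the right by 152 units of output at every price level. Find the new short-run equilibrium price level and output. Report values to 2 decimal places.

p = 119.80, y = 1908.60

After both shocks: AD is y = 2867 − 8p and SRAS is y = 1070 + 7p.
Setting them equal: 1797 = 15p, so p = 119.80.
Substituting into AD, y = 1908.60.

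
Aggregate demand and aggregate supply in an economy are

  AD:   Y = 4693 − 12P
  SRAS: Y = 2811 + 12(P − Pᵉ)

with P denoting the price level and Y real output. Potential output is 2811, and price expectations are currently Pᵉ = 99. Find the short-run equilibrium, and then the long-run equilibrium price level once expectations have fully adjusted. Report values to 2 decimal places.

Short run: P = 127.92, Y = 3158.00. Long run: P = 156.83.

Short run: with Pᵉ = 99, SRAS is Y = 1623 + 12P. Setting AD = SRAS gives 3070 = 24P, so P = 127.92 and Y = 4693 − 12P = 3158.00.
Output 3158.00 is above potential 2811, so over time expected prices rise and SRAS shifts left until Y returns to 2811.
Long run: Y = 2811 on the AD curve gives 2811 = 4693 − 12P, so P = 156.83.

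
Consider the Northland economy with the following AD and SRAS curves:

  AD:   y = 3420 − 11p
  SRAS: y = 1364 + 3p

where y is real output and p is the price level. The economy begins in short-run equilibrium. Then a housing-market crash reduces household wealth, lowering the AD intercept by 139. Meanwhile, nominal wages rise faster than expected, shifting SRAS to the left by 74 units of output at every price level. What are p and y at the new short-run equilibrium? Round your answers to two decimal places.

p = 142.21, y = 1716.64

After both shocks: AD is y = 3281 − 11p and SRAS is y = 1290 + 3p.
Setting them equal: 1991 = 14p, so p = 142.21.
Substituting into AD, y = 1716.64.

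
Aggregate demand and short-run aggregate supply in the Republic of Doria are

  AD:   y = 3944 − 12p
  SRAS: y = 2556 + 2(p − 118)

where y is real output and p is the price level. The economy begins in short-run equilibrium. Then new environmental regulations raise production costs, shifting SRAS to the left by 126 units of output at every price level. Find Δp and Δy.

Δp = +9, Δy = -108

This is a negative supply shock: SRAS shifts left.
New SRAS: y = 2194 + 2p.
Set AD = SRAS: 3944 − 12p = 2194 + 2p, so 1750 = 14p and p = 125.
y = 3944 − 12·125 = 2444.
Initially p = 116, y = 2552, so Δp = +9 and Δy = -108.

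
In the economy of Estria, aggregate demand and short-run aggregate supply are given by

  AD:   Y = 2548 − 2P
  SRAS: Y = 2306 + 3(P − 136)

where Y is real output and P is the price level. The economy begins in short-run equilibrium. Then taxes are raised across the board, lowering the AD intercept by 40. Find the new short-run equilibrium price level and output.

P = 122, Y = 2264

This is a negative demand shock: AD shifts left.
New AD: Y = 2508 − 2P.
SRAS can be written Y = 1898 + 3P.
Set AD = SRAS: 2508 − 2P = 1898 + 3P, so 610 = 5P and P = 122.
Y = 2508 − 2·122 = 2264.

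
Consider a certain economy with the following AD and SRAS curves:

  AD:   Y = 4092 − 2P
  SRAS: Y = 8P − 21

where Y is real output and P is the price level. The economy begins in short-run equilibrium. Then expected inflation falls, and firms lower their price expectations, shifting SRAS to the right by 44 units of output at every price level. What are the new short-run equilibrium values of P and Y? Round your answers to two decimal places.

This is a positive supply shock: SRAS shifts right.
New SRAS: Y = 23 + 8P.
Set AD = SRAS: 4092 − 2P = 23 + 8P, so 4069 = 10P and P = 406.90.
Substituting into AD, Y = 3278.20.

P = 406.90, Y = 3278.20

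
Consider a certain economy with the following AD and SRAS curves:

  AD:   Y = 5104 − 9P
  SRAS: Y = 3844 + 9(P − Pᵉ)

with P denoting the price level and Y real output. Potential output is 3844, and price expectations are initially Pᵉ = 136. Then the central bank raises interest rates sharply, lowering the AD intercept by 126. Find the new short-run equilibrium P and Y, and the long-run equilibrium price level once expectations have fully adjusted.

Short run: P = 131, Y = 3799. Long run: P = 126.

AD shifts left: new AD is Y = 4978 − 9P. With Pᵉ = 136, SRAS is Y = 2620 + 9P.
Short run: 4978 − 9P = 2620 + 9P gives 2358 = 18P, so P = 131 and Y = 4978 − 9·131 = 3799.
Y = 3799 is below potential 3844; expectations adjust and SRAS shifts right until Y = 3844.
Long run: on the new AD curve, 3844 = 4978 − 9P gives P = 126.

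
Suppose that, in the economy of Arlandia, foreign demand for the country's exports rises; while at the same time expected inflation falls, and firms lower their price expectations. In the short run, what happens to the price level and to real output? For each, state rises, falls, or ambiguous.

Price level: ambiguous; output: rises

The first event is a positive demand shock: AD shifts right, which by itself pushes P up and Y up.
The second is a favourable supply shock: SRAS shifts right, which by itself pushes P down and Y up.
The two shocks push P in opposite directions, so the effect on P is ambiguous. Both shocks push Y up, so Y rises.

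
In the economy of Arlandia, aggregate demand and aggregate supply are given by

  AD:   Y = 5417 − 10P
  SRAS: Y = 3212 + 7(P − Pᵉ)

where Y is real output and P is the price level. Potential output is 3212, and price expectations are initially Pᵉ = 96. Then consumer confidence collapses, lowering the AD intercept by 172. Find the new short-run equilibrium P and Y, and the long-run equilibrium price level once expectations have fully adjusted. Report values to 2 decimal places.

AD shifts left: new AD is Y = 5245 − 10P. With Pᵉ = 96, SRAS is Y = 2540 + 7P.
Short run: 5245 − 10P = 2540 + 7P gives 2705 = 17P, so P = 159.12 and Y = 5245 − 10P = 3653.82.
Y = 3653.82 is above potential 3212; expectations adjust and SRAS shifts left until Y = 3212.
Long run: on the new AD curve, 3212 = 5245 − 10P gives P = 203.30.

Short run: P = 159.12, Y = 3653.82. Long run: P = 203.30.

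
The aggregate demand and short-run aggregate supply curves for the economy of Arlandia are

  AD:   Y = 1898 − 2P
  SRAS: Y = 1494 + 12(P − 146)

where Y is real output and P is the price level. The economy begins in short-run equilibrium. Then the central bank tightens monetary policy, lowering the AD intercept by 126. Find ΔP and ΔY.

This is a negative demand shock: AD shifts left.
New AD: Y = 1772 − 2P.
SRAS can be written Y = 12P − 258.
Set AD = SRAS: 1772 − 2P = 12P − 258, so 2030 = 14P and P = 145.
Y = 1772 − 2·145 = 1482.
Initially P = 154, Y = 1590, so ΔP = -9 and ΔY = -108.

ΔP = -9, ΔY = -108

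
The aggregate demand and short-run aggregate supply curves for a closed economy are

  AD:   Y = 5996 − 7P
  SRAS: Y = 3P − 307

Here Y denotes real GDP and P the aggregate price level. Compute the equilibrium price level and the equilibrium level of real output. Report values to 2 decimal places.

Set AD = SRAS: 5996 − 7P = 3P − 307, so 6303 = 10P and P = 630.30.
Substituting into AD, Y = 5996 − 7P = 1583.90.

P = 630.30, Y = 1583.90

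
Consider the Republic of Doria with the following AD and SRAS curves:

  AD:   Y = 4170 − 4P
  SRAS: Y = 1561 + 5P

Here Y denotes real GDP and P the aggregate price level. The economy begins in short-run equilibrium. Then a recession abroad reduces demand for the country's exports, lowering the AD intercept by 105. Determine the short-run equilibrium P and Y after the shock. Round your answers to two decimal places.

P = 278.22, Y = 2952.11

This is a negative demand shock: AD shifts left.
New AD: Y = 4065 − 4P.
Set AD = SRAS: 4065 − 4P = 1561 + 5P, so 2504 = 9P and P = 278.22.
Substituting into AD, Y = 2952.11.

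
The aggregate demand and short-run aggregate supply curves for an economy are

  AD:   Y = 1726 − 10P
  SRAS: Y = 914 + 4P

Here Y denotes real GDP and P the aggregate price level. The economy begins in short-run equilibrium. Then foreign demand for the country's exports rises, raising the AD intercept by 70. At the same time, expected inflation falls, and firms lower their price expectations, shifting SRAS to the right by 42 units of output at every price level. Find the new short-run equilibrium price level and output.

P = 60, Y = 1196

After both shocks: AD is Y = 1796 − 10P and SRAS is Y = 956 + 4P.
Setting them equal: 840 = 14P, so P = 60.
Y = 1796 − 10·60 = 1196.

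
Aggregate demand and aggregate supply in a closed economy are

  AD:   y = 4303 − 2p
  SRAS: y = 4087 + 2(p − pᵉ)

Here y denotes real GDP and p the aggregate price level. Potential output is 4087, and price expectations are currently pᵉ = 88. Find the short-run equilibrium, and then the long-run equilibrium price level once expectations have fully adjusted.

Short run: with pᵉ = 88, SRAS is y = 3911 + 2p. Setting AD = SRAS gives 392 = 4p, so p = 98 and y = 4303 − 2·98 = 4107.
Output 4107 is above potential 4087, so over time expected prices rise and SRAS shifts left until y returns to 4087.
Long run: y = 4087 on the AD curve gives 4087 = 4303 − 2p, so p = 108.

Short run: p = 98, y = 4107. Long run: p = 108.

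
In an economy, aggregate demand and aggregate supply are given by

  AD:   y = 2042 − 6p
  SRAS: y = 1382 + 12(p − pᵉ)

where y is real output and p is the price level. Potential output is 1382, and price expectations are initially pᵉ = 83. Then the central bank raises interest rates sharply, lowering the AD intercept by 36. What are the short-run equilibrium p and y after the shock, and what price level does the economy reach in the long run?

AD shifts left: new AD is y = 2006 − 6p. With pᵉ = 83, SRAS is y = 386 + 12p.
Short run: 2006 − 6p = 386 + 12p gives 1620 = 18p, so p = 90 and y = 2006 − 6·90 = 1466.
y = 1466 is above potential 1382; expectations adjust and SRAS shifts left until y = 1382.
Long run: on the new AD curve, 1382 = 2006 − 6p gives p = 104.

Short run: p = 90, y = 1466. Long run: p = 104.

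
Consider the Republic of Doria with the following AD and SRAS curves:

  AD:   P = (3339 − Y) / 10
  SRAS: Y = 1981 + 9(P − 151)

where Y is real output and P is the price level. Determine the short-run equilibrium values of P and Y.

P = 143, Y = 1909

Write SRAS as Y = 1981 + 9P − 1359 = 622 + 9P.
Rearrange AD to Y = 3339 − 10P.
Set AD = SRAS: 3339 − 10P = 622 + 9P, so 2717 = 19P and P = 143.
Then Y = 3339 − 10·143 = 1909.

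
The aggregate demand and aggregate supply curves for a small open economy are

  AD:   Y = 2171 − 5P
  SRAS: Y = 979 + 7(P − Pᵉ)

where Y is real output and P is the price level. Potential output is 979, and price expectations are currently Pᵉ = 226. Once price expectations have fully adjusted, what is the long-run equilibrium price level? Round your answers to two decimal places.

Short run: with Pᵉ = 226, SRAS is Y = 7P − 603. Setting AD = SRAS gives 2774 = 12P, so P = 231.17 and Y = 2171 − 5P = 1015.17.
Output 1015.17 is above potential 979, so over time expected prices rise and SRAS shifts left until Y returns to 979.
Long run: Y = 979 on the AD curve gives 979 = 2171 − 5P, so P = 238.40.

Long-run P = 238.40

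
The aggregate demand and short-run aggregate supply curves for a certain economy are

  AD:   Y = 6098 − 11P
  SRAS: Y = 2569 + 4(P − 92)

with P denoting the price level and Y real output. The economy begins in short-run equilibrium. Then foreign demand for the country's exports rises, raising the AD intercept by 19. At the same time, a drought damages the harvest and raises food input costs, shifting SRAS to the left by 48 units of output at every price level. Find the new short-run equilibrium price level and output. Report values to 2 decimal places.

After both shocks: AD is Y = 6117 − 11P and SRAS is Y = 2153 + 4P.
Setting them equal: 3964 = 15P, so P = 264.27.
Substituting into AD, Y = 3210.07.

P = 264.27, Y = 3210.07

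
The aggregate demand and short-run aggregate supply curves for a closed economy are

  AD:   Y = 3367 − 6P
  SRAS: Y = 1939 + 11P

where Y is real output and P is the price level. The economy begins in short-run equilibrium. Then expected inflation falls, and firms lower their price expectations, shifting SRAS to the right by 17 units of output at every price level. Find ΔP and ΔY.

This is a positive supply shock: SRAS shifts right.
New SRAS: Y = 1956 + 11P.
Set AD = SRAS: 3367 − 6P = 1956 + 11P, so 1411 = 17P and P = 83.
Y = 3367 − 6·83 = 2869.
Initially P = 84, Y = 2863, so ΔP = -1 and ΔY = +6.

ΔP = -1, ΔY = +6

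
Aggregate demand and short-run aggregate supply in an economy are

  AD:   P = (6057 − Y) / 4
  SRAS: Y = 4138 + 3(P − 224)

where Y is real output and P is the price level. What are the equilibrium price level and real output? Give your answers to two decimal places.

P = 370.14, Y = 4576.43

Write SRAS as Y = 4138 + 3P − 672 = 3466 + 3P.
Rearrange AD to Y = 6057 − 4P.
Set AD = SRAS: 6057 − 4P = 3466 + 3P, so 2591 = 7P and P = 370.14.
Substituting into AD, Y = 6057 − 4P = 4576.43.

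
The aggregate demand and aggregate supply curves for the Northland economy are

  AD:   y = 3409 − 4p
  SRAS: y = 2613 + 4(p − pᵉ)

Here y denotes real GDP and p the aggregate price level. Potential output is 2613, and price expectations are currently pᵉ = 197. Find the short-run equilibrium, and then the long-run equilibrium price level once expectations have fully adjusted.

Short run: with pᵉ = 197, SRAS is y = 1825 + 4p. Setting AD = SRAS gives 1584 = 8p, so p = 198 and y = 3409 − 4·198 = 2617.
Output 2617 is above potential 2613, so over time expected prices rise and SRAS shifts left until y returns to 2613.
Long run: y = 2613 on the AD curve gives 2613 = 3409 − 4p, so p = 199.

Short run: p = 198, y = 2617. Long run: p = 199.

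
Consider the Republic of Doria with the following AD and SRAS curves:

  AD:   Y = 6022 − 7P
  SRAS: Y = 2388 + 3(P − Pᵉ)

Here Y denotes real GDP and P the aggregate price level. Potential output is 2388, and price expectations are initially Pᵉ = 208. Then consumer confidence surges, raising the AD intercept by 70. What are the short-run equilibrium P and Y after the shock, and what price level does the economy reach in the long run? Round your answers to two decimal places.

AD shifts right: new AD is Y = 6092 − 7P. With Pᵉ = 208, SRAS is Y = 1764 + 3P.
Short run: 6092 − 7P = 1764 + 3P gives 4328 = 10P, so P = 432.80 and Y = 6092 − 7P = 3062.40.
Y = 3062.40 is above potential 2388; expectations adjust and SRAS shifts left until Y = 2388.
Long run: on the new AD curve, 2388 = 6092 − 7P gives P = 529.14.

Short run: P = 432.80, Y = 3062.40. Long run: P = 529.14.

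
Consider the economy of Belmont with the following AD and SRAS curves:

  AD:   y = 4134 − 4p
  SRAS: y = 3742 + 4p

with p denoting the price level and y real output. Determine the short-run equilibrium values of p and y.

p = 49, y = 3938

Set AD = SRAS: 4134 − 4p = 3742 + 4p, so 392 = 8p and p = 49.
Then y = 4134 − 4·49 = 3938.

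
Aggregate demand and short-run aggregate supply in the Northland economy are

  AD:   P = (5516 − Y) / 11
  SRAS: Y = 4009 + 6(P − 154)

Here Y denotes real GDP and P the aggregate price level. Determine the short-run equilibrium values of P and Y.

P = 143, Y = 3943

Write SRAS as Y = 4009 + 6P − 924 = 3085 + 6P.
Rearrange AD to Y = 5516 − 11P.
Set AD = SRAS: 5516 − 11P = 3085 + 6P, so 2431 = 17P and P = 143.
Then Y = 5516 − 11·143 = 3943.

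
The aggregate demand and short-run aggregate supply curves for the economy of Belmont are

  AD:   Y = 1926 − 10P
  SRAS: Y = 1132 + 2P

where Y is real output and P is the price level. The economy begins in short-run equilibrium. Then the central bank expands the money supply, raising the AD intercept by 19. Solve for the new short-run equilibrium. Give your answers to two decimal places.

This is a positive demand shock: AD shifts right.
New AD: Y = 1945 − 10P.
Set AD = SRAS: 1945 − 10P = 1132 + 2P, so 813 = 12P and P = 67.75.
Substituting into AD, Y = 1267.50.

P = 67.75, Y = 1267.50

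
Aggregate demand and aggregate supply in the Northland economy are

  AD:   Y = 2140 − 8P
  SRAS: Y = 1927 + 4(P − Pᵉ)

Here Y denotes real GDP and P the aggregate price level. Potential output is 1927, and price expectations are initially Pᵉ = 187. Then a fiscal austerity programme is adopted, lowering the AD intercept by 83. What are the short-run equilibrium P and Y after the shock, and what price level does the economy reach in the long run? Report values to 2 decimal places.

AD shifts left: new AD is Y = 2057 − 8P. With Pᵉ = 187, SRAS is Y = 1179 + 4P.
Short run: 2057 − 8P = 1179 + 4P gives 878 = 12P, so P = 73.17 and Y = 2057 − 8P = 1471.67.
Y = 1471.67 is below potential 1927; expectations adjust and SRAS shifts right until Y = 1927.
Long run: on the new AD curve, 1927 = 2057 − 8P gives P = 16.25.

Short run: P = 73.17, Y = 1471.67. Long run: P = 16.25.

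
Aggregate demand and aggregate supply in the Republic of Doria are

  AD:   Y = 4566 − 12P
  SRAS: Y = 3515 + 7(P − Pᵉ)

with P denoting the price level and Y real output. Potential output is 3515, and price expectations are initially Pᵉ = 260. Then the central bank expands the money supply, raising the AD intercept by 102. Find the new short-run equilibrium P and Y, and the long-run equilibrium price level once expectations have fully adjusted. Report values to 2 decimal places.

AD shifts right: new AD is Y = 4668 − 12P. With Pᵉ = 260, SRAS is Y = 1695 + 7P.
Short run: 4668 − 12P = 1695 + 7P gives 2973 = 19P, so P = 156.47 and Y = 4668 − 12P = 2790.32.
Y = 2790.32 is below potential 3515; expectations adjust and SRAS shifts right until Y = 3515.
Long run: on the new AD curve, 3515 = 4668 − 12P gives P = 96.08.

Short run: P = 156.47, Y = 2790.32. Long run: P = 96.08.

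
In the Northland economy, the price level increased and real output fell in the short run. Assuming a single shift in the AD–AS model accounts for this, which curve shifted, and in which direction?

SRAS shifted left

P rose and Y fell. An AD shift moves P and Y in the same direction; an SRAS shift moves them in opposite directions.
Here P and Y moved in opposite directions, so the SRAS curve shifted.
Since Y fell, SRAS shifted left.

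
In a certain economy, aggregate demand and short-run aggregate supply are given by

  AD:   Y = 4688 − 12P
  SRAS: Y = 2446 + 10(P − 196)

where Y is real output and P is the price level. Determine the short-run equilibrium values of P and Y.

P = 191, Y = 2396

Write SRAS as Y = 2446 + 10P − 1960 = 486 + 10P.
Set AD = SRAS: 4688 − 12P = 486 + 10P, so 4202 = 22P and P = 191.
Then Y = 4688 − 12·191 = 2396.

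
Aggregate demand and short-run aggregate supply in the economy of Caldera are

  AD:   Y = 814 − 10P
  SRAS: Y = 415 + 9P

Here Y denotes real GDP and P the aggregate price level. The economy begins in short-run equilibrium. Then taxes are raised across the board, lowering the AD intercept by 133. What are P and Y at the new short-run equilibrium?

P = 14, Y = 541

This is a negative demand shock: AD shifts left.
New AD: Y = 681 − 10P.
Set AD = SRAS: 681 − 10P = 415 + 9P, so 266 = 19P and P = 14.
Y = 681 − 10·14 = 541.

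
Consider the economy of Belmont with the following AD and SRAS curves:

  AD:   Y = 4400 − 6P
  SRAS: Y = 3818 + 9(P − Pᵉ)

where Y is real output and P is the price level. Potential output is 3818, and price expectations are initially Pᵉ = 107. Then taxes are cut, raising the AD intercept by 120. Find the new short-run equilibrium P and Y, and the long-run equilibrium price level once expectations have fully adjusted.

Short run: P = 111, Y = 3854. Long run: P = 117.

AD shifts right: new AD is Y = 4520 − 6P. With Pᵉ = 107, SRAS is Y = 2855 + 9P.
Short run: 4520 − 6P = 2855 + 9P gives 1665 = 15P, so P = 111 and Y = 4520 − 6·111 = 3854.
Y = 3854 is above potential 3818; expectations adjust and SRAS shifts left until Y = 3818.
Long run: on the new AD curve, 3818 = 4520 − 6P gives P = 117.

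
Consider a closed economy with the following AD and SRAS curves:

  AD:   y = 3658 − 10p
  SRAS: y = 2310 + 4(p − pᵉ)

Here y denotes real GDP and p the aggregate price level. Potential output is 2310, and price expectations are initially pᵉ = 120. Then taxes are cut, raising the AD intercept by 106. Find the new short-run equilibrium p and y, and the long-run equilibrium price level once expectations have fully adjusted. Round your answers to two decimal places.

AD shifts right: new AD is y = 3764 − 10p. With pᵉ = 120, SRAS is y = 1830 + 4p.
Short run: 3764 − 10p = 1830 + 4p gives 1934 = 14p, so p = 138.14 and y = 3764 − 10p = 2382.57.
y = 2382.57 is above potential 2310; expectations adjust and SRAS shifts left until y = 2310.
Long run: on the new AD curve, 2310 = 3764 − 10p gives p = 145.40.

Short run: p = 138.14, y = 2382.57. Long run: p = 145.40.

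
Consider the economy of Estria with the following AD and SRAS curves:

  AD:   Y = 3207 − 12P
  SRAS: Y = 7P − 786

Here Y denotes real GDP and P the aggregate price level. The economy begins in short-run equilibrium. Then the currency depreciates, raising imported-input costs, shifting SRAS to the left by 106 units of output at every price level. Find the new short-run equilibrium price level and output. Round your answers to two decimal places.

P = 215.74, Y = 618.16

This is a negative supply shock: SRAS shifts left.
New SRAS: Y = 7P − 892.
Set AD = SRAS: 3207 − 12P = 7P − 892, so 4099 = 19P and P = 215.74.
Substituting into AD, Y = 618.16.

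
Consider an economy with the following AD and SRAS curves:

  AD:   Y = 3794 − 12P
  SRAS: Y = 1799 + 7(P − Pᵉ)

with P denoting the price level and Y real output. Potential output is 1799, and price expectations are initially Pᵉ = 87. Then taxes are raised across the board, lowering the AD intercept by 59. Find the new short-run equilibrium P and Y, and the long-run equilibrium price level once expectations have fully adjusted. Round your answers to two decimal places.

AD shifts left: new AD is Y = 3735 − 12P. With Pᵉ = 87, SRAS is Y = 1190 + 7P.
Short run: 3735 − 12P = 1190 + 7P gives 2545 = 19P, so P = 133.95 and Y = 3735 − 12P = 2127.63.
Y = 2127.63 is above potential 1799; expectations adjust and SRAS shifts left until Y = 1799.
Long run: on the new AD curve, 1799 = 3735 − 12P gives P = 161.33.

Short run: P = 133.95, Y = 2127.63. Long run: P = 161.33.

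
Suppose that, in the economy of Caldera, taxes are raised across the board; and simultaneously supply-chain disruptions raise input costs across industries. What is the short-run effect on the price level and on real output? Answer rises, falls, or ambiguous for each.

Price level: ambiguous; output: falls

The first event is a negative demand shock: AD shifts left, which by itself pushes P down and Y down.
The second is an adverse supply shock: SRAS shifts left, which by itself pushes P up and Y down.
The two shocks push P in opposite directions, so the effect on P is ambiguous. Both shocks push Y down, so Y falls.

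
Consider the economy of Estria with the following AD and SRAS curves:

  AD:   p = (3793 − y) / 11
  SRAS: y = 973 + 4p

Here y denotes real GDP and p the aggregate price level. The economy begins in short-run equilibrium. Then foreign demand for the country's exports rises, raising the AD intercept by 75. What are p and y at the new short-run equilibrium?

This is a positive demand shock: AD shifts right.
New AD: y = 3868 − 11p.
Set AD = SRAS: 3868 − 11p = 973 + 4p, so 2895 = 15p and p = 193.
y = 3868 − 11·193 = 1745.

p = 193, y = 1745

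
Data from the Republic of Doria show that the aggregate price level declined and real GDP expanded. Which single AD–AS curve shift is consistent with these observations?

SRAS shifted right

P fell and Y rose. An AD shift moves P and Y in the same direction; an SRAS shift moves them in opposite directions.
Here P and Y moved in opposite directions, so the SRAS curve shifted.
Since Y rose, SRAS shifted right.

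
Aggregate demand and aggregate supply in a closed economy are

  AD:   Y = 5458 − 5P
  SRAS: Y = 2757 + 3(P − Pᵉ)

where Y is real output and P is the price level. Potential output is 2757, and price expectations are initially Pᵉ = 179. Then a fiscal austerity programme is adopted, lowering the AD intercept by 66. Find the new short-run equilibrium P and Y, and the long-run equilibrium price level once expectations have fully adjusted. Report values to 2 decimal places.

AD shifts left: new AD is Y = 5392 − 5P. With Pᵉ = 179, SRAS is Y = 2220 + 3P.
Short run: 5392 − 5P = 2220 + 3P gives 3172 = 8P, so P = 396.50 and Y = 5392 − 5P = 3409.50.
Y = 3409.50 is above potential 2757; expectations adjust and SRAS shifts left until Y = 2757.
Long run: on the new AD curve, 2757 = 5392 − 5P gives P = 527.00.

Short run: P = 396.50, Y = 3409.50. Long run: P = 527.00.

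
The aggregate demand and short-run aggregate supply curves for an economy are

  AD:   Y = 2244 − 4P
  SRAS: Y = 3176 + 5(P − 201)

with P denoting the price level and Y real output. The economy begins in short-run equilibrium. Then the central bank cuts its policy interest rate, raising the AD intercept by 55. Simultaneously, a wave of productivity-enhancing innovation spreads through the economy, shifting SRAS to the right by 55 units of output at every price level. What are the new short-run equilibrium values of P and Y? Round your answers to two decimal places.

P = 8.11, Y = 2266.56

After both shocks: AD is Y = 2299 − 4P and SRAS is Y = 2226 + 5P.
Setting them equal: 73 = 9P, so P = 8.11.
Substituting into AD, Y = 2266.56.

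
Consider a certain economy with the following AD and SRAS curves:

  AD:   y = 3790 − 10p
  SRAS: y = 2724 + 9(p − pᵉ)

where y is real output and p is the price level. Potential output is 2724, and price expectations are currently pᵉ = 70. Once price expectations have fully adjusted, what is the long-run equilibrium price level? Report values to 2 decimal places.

Short run: with pᵉ = 70, SRAS is y = 2094 + 9p. Setting AD = SRAS gives 1696 = 19p, so p = 89.26 and y = 3790 − 10p = 2897.37.
Output 2897.37 is above potential 2724, so over time expected prices rise and SRAS shifts left until y returns to 2724.
Long run: y = 2724 on the AD curve gives 2724 = 3790 − 10p, so p = 106.60.

Long-run p = 106.60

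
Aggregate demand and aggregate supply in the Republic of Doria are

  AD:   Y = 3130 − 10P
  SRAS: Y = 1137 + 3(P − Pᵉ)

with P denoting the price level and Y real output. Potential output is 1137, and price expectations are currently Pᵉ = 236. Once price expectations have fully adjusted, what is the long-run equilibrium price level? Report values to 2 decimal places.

Long-run P = 199.30

Short run: with Pᵉ = 236, SRAS is Y = 429 + 3P. Setting AD = SRAS gives 2701 = 13P, so P = 207.77 and Y = 3130 − 10P = 1052.31.
Output 1052.31 is below potential 1137, so over time expected prices fall and SRAS shifts right until Y returns to 1137.
Long run: Y = 1137 on the AD curve gives 1137 = 3130 − 10P, so P = 199.30.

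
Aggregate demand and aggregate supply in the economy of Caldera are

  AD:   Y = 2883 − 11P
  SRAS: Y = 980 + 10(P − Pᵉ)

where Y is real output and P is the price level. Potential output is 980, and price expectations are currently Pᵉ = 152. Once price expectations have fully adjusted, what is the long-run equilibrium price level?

Short run: with Pᵉ = 152, SRAS is Y = 10P − 540. Setting AD = SRAS gives 3423 = 21P, so P = 163 and Y = 2883 − 11·163 = 1090.
Output 1090 is above potential 980, so over time expected prices rise and SRAS shifts left until Y returns to 980.
Long run: Y = 980 on the AD curve gives 980 = 2883 − 11P, so P = 173.

Long-run P = 173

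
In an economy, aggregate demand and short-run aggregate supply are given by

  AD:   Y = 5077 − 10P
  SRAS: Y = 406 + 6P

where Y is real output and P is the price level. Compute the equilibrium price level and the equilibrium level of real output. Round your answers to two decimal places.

P = 291.94, Y = 2157.63

Set AD = SRAS: 5077 − 10P = 406 + 6P, so 4671 = 16P and P = 291.94.
Substituting into AD, Y = 5077 − 10P = 2157.63.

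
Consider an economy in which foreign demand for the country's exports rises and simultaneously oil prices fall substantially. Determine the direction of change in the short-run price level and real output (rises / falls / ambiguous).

The first event is a positive demand shock: AD shifts right, which by itself pushes P up and Y up.
The second is a favourable supply shock: SRAS shifts right, which by itself pushes P down and Y up.
The two shocks push P in opposite directions, so the effect on P is ambiguous. Both shocks push Y up, so Y rises.

Price level: ambiguous; output: rises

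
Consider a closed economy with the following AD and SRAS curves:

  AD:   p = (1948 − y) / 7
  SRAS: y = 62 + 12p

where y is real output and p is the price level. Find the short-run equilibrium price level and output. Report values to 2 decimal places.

p = 99.26, y = 1253.16

Rearrange AD to y = 1948 − 7p.
Set AD = SRAS: 1948 − 7p = 62 + 12p, so 1886 = 19p and p = 99.26.
Substituting into AD, y = 1948 − 7p = 1253.16.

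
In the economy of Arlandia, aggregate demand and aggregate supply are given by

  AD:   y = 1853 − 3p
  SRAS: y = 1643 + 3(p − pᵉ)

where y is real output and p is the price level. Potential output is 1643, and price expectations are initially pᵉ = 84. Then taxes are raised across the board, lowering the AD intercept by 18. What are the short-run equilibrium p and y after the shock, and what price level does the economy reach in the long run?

Short run: p = 74, y = 1613. Long run: p = 64.

AD shifts left: new AD is y = 1835 − 3p. With pᵉ = 84, SRAS is y = 1391 + 3p.
Short run: 1835 − 3p = 1391 + 3p gives 444 = 6p, so p = 74 and y = 1835 − 3·74 = 1613.
y = 1613 is below potential 1643; expectations adjust and SRAS shifts right until y = 1643.
Long run: on the new AD curve, 1643 = 1835 − 3p gives p = 64.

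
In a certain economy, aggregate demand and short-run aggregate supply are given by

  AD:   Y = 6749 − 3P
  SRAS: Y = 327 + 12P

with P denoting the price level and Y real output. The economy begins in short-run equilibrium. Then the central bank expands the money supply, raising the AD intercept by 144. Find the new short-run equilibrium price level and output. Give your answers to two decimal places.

This is a positive demand shock: AD shifts right.
New AD: Y = 6893 − 3P.
Set AD = SRAS: 6893 − 3P = 327 + 12P, so 6566 = 15P and P = 437.73.
Substituting into AD, Y = 5579.80.

P = 437.73, Y = 5579.80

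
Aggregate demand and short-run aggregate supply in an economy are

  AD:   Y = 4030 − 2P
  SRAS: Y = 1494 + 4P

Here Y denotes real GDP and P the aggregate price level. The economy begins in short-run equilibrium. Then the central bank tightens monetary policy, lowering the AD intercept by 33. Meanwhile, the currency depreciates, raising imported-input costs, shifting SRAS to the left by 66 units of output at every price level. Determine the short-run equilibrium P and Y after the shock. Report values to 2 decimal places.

P = 428.17, Y = 3140.67

After both shocks: AD is Y = 3997 − 2P and SRAS is Y = 1428 + 4P.
Setting them equal: 2569 = 6P, so P = 428.17.
Substituting into AD, Y = 3140.67.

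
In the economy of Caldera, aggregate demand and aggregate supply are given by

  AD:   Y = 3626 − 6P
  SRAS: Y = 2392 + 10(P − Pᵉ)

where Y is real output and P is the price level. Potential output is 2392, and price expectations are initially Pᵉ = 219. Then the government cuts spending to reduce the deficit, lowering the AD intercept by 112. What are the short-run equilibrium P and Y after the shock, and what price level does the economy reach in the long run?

Short run: P = 207, Y = 2272. Long run: P = 187.

AD shifts left: new AD is Y = 3514 − 6P. With Pᵉ = 219, SRAS is Y = 202 + 10P.
Short run: 3514 − 6P = 202 + 10P gives 3312 = 16P, so P = 207 and Y = 3514 − 6·207 = 2272.
Y = 2272 is below potential 2392; expectations adjust and SRAS shifts right until Y = 2392.
Long run: on the new AD curve, 2392 = 3514 − 6P gives P = 187.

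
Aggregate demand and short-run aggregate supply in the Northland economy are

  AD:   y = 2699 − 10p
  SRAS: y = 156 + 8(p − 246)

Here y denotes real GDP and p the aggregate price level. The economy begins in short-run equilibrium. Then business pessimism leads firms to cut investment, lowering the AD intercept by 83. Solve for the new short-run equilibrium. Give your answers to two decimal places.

p = 246.00, y = 156.00

This is a negative demand shock: AD shifts left.
New AD: y = 2616 − 10p.
SRAS can be written y = 8p − 1812.
Set AD = SRAS: 2616 − 10p = 8p − 1812, so 4428 = 18p and p = 246.00.
Substituting into AD, y = 156.00.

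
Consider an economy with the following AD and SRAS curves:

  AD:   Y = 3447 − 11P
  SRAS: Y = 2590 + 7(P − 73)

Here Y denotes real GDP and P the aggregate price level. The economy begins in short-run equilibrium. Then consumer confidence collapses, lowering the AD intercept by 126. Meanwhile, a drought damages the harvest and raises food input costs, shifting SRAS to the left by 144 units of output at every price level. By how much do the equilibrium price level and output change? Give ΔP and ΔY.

ΔP = +1, ΔY = -137

After both shocks: AD is Y = 3321 − 11P and SRAS is Y = 1935 + 7P.
Setting them equal: 1386 = 18P, so P = 77.
Y = 3321 − 11·77 = 2474.
Initially P = 76, Y = 2611, so ΔP = +1 and ΔY = -137.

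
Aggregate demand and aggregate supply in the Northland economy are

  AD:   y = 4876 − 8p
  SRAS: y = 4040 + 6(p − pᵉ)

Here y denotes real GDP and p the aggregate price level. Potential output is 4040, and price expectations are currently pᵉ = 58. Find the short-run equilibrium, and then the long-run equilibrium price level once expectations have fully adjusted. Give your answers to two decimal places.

Short run: with pᵉ = 58, SRAS is y = 3692 + 6p. Setting AD = SRAS gives 1184 = 14p, so p = 84.57 and y = 4876 − 8p = 4199.43.
Output 4199.43 is above potential 4040, so over time expected prices rise and SRAS shifts left until y returns to 4040.
Long run: y = 4040 on the AD curve gives 4040 = 4876 − 8p, so p = 104.50.

Short run: p = 84.57, y = 4199.43. Long run: p = 104.50.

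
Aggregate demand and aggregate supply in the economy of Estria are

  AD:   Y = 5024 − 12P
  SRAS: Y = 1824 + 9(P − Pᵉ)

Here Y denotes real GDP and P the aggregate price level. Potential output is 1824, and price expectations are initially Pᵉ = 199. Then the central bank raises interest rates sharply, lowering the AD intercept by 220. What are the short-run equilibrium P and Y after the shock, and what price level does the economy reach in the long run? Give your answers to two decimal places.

AD shifts left: new AD is Y = 4804 − 12P. With Pᵉ = 199, SRAS is Y = 33 + 9P.
Short run: 4804 − 12P = 33 + 9P gives 4771 = 21P, so P = 227.19 and Y = 4804 − 12P = 2077.71.
Y = 2077.71 is above potential 1824; expectations adjust and SRAS shifts left until Y = 1824.
Long run: on the new AD curve, 1824 = 4804 − 12P gives P = 248.33.

Short run: P = 227.19, Y = 2077.71. Long run: P = 248.33.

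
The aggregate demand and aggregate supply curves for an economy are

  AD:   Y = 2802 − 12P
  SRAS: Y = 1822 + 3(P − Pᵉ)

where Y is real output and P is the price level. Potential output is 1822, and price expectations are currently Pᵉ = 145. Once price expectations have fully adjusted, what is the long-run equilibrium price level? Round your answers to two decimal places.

Short run: with Pᵉ = 145, SRAS is Y = 1387 + 3P. Setting AD = SRAS gives 1415 = 15P, so P = 94.33 and Y = 2802 − 12P = 1670.00.
Output 1670.00 is below potential 1822, so over time expected prices fall and SRAS shifts right until Y returns to 1822.
Long run: Y = 1822 on the AD curve gives 1822 = 2802 − 12P, so P = 81.67.

Long-run P = 81.67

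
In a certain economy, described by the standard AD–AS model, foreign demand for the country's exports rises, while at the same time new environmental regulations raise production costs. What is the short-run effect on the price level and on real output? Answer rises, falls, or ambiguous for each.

The first event is a positive demand shock: AD shifts right, which by itself pushes P up and Y up.
The second is an adverse supply shock: SRAS shifts left, which by itself pushes P up and Y down.
Both shocks push P up, so P rises. The two shocks push Y in opposite directions, so the effect on Y is ambiguous.

Price level: rises; output: ambiguous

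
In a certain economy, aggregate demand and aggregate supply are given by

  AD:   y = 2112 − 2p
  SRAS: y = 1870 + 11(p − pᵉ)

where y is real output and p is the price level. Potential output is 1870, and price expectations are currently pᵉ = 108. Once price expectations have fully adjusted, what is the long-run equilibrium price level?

Short run: with pᵉ = 108, SRAS is y = 682 + 11p. Setting AD = SRAS gives 1430 = 13p, so p = 110 and y = 2112 − 2·110 = 1892.
Output 1892 is above potential 1870, so over time expected prices rise and SRAS shifts left until y returns to 1870.
Long run: y = 1870 on the AD curve gives 1870 = 2112 − 2p, so p = 121.

Long-run p = 121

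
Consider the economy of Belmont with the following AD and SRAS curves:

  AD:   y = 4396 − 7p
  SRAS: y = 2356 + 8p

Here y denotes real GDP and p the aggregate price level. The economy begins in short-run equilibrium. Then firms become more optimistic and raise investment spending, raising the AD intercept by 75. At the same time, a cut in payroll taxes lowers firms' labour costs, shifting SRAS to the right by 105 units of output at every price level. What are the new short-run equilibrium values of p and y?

After both shocks: AD is y = 4471 − 7p and SRAS is y = 2461 + 8p.
Setting them equal: 2010 = 15p, so p = 134.
y = 4471 − 7·134 = 3533.

p = 134, y = 3533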